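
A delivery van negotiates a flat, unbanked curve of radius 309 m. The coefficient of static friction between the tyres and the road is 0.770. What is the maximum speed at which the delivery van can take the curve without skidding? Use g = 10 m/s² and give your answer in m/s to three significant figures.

On a flat curve, static friction is the only horizontal force, so it must supply the full centripetal force: μ_s m g = m v²/r.
Mass cancels: v_max = √(μ_s g r) = √(0.770 × 10.0 × 309) = √2379 = 48.78 m/s.

48.8 m/s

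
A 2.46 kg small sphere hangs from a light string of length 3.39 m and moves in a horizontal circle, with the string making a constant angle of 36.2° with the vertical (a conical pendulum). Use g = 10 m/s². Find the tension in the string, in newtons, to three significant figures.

Vertically the bob has no acceleration, so T cosθ = mg.
T = mg/cosθ = 2.46 × 10.0 / cos 36.2° = 24.60/0.8070 = 30.48 N.

30.5 N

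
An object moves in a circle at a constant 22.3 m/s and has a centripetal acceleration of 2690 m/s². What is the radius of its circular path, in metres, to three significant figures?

0.185 m

a_c = v²/r ⇒ r = v²/a_c = (22.3)²/2690 = 497.3/2690 = 0.1849 m.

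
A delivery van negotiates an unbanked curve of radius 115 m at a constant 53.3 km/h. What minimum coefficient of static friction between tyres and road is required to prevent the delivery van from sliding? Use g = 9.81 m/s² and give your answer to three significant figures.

v = 53.3/3.6 = 14.81 m/s.
Friction provides the centripetal force: μ_s m g = m v²/r, so μ_s = v²/(g r) = (14.81)²/(9.81 × 115) = 219.2/1128 = 0.1943.

0.194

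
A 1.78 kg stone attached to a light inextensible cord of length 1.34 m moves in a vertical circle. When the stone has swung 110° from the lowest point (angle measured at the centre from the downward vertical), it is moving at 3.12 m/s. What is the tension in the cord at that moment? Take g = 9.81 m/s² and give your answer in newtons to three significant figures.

6.96 N

Take the radial direction toward the centre of the circle as positive. The component of the weight along the string toward the centre is −mg cos φ (φ measured from the bottom), so Newton's second law along the string gives T − mg cos φ = m v²/r.
cos 110° = -0.3420, so T = m(v²/r + g cos φ) = 1.78 × ((3.12)²/1.34 + 9.81 × -0.3420) = 1.78 × (7.264 + (-3.355)) = 1.78 × 3.909 = 6.958 N.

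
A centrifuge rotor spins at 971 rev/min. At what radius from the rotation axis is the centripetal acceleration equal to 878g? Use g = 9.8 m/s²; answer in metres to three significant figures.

0.832 m

ω = 971 rev/min × 2π/60 = 101.7 rad/s.
a_c = ω²r = 878g ⇒ r = 878 × 9.8 / (101.7)² = 8604/10340 = 0.8322 m.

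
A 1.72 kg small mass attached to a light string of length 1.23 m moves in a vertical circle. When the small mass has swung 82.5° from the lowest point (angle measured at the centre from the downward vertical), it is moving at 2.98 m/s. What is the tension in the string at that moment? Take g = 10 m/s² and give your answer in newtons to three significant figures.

14.7 N

Take the radial direction toward the centre of the circle as positive. The component of the weight along the string toward the centre is −mg cos φ (φ measured from the bottom), so Newton's second law along the string gives T − mg cos φ = m v²/r.
cos 82.5° = 0.1305, so T = m(v²/r + g cos φ) = 1.72 × ((2.98)²/1.23 + 10.0 × 0.1305) = 1.72 × (7.220 + (1.305)) = 1.72 × 8.525 = 14.66 N.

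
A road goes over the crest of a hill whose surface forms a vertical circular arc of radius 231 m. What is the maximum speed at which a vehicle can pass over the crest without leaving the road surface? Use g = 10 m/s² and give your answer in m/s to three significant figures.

At the crest the centre of the circle is below the vehicle, so the net downward (centripetal) force is mg − N = mv²/r.
The vehicle leaves the road when N → 0, giving v_max = √(g r) = √(10.0 × 231) = 48.06 m/s.

48.1 m/s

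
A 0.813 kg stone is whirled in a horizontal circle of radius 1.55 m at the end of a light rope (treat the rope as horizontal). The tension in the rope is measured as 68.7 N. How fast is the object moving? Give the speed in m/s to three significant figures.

T = m v²/r ⇒ v = √(T r / m) = √(68.7 × 1.55 / 0.813) = √131.0 = 11.44 m/s.

11.4 m/s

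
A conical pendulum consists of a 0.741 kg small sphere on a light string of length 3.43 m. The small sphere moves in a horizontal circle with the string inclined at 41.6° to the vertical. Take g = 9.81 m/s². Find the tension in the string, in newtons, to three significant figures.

Vertically the bob has no acceleration, so T cosθ = mg.
T = mg/cosθ = 0.741 × 9.81 / cos 41.6° = 7.269/0.7478 = 9.721 N.

9.72 N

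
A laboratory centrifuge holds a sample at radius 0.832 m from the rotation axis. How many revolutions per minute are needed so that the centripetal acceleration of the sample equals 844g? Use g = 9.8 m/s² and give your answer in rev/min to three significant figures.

Require ω²r = 844g, so ω = √(844 × 9.8/0.832) = 99.71 rad/s.
In rev/min: ω × 60/(2π) = 99.71 × 60/(2π) = 952.1 rev/min.

952 rev/min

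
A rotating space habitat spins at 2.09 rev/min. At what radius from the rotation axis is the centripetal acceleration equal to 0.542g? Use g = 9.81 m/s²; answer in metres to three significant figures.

ω = 2.09 rev/min × 2π/60 = 0.2189 rad/s.
a_c = ω²r = 0.542g ⇒ r = 0.542 × 9.81 / (0.2189)² = 5.317/0.04790 = 111.0 m.

111 m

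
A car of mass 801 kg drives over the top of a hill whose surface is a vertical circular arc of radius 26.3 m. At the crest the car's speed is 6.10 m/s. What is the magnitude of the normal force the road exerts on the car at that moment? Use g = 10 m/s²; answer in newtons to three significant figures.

6880 N

At the crest the centripetal acceleration points downward (toward the centre of the arc), so mg − N = mv²/r.
N = m(g − v²/r) = 801 × (10.0 − (6.10)²/26.3) = 801 × (10.0 − 1.415) = 801 × 8.585 = 6877 N.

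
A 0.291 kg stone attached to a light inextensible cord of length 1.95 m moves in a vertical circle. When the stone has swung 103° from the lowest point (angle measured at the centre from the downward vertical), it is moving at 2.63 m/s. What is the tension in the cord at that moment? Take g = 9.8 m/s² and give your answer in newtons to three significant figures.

Take the radial direction toward the centre of the circle as positive. The component of the weight along the string toward the centre is −mg cos φ (φ measured from the bottom), so Newton's second law along the string gives T − mg cos φ = m v²/r.
cos 103° = -0.2250, so T = m(v²/r + g cos φ) = 0.291 × ((2.63)²/1.95 + 9.8 × -0.2250) = 0.291 × (3.547 + (-2.205)) = 0.291 × 1.343 = 0.3907 N.

0.391 N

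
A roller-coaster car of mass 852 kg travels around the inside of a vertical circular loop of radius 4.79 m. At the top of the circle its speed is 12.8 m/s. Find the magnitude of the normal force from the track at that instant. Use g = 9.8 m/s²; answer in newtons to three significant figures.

20800 N

At the top, both N and the weight mg point inward (toward the centre), so N + mg = mv²/r.
N = m(v²/r − g) = 852 × ((12.8)²/4.79 − 9.8) = 852 × (34.20 − 9.8) = 852 × 24.40 = 20790 N.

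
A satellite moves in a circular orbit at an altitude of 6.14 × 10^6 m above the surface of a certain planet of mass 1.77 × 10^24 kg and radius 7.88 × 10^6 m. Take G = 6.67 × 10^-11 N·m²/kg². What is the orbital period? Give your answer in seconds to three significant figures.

r = R + h = 7.88 × 10^6 + 6.14 × 10^6 = 1.402 × 10^7 m. Gravity provides the centripetal force: G M m / r² = m v² / r ⇒ v = √(GM/r) = 2902 m/s.
T = 2πr/v = 2π × 1.402 × 10^7 / 2902 = 30360 s.

30400 s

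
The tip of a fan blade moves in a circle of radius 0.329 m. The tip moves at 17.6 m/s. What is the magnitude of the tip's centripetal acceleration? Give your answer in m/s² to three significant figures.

a_c = v²/r = (17.60)²/0.329 = 309.8/0.329 = 941.5 m/s².

942 m/s²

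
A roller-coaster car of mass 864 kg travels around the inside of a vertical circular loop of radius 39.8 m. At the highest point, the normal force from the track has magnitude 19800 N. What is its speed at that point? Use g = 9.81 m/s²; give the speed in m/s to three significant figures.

36.1 m/s

At the top, N + mg = mv²/r, so v = √(r(N/m + g)) = √(39.8 × (19800/864 + 9.81)) = √(39.8 × 32.73) = √1303 = 36.09 m/s.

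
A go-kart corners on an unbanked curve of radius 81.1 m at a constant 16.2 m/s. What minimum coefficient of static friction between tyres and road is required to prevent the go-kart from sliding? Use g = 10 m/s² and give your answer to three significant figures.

Friction provides the centripetal force: μ_s m g = m v²/r, so μ_s = v²/(g r) = (16.20)²/(10.0 × 81.1) = 262.4/811.0 = 0.3236.

0.324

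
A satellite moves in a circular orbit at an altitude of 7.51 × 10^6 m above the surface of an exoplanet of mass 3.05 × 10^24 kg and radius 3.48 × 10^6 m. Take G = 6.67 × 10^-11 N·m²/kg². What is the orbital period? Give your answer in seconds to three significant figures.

r = R + h = 3.48 × 10^6 + 7.51 × 10^6 = 1.099 × 10^7 m. Gravity provides the centripetal force: G M m / r² = m v² / r ⇒ v = √(GM/r) = 4302 m/s.
T = 2πr/v = 2π × 1.099 × 10^7 / 4302 = 16050 s.

16000 s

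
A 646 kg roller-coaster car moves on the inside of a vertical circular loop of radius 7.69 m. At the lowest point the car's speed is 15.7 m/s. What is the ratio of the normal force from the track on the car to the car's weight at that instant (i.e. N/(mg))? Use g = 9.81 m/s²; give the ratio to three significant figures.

At the bottom, N − mg = mv²/r, so N = m(v²/r + g) and N/(mg) = v²/(rg) + 1 = (15.7)²/(7.69 × 9.81) + 1 = 3.267 + 1 = 4.267.

4.27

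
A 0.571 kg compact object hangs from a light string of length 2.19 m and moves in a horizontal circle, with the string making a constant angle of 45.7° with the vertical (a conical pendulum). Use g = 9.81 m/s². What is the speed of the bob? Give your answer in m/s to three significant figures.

3.97 m/s

The radius of the circle is r = L sinθ = 2.19 × sin 45.7° = 1.567 m.
Horizontally T sinθ = mv²/r and vertically T cosθ = mg, so tanθ = v²/(rg).
v = √(r g tanθ) = √(1.567 × 9.81 × 1.025) = √15.76 = 3.969 m/s.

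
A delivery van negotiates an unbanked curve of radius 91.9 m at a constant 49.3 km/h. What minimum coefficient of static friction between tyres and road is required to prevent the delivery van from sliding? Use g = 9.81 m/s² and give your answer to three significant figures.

0.208

v = 49.3/3.6 = 13.69 m/s.
Friction provides the centripetal force: μ_s m g = m v²/r, so μ_s = v²/(g r) = (13.69)²/(9.81 × 91.9) = 187.5/901.5 = 0.2080.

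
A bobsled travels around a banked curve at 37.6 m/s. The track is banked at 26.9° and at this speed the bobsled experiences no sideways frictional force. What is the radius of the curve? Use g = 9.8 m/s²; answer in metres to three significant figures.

Frictionless banking: tanθ = v²/(rg), so r = v²/(g tanθ).
r = (37.6)²/(9.8 × tan 26.9°) = 1414/(9.8 × 0.5073) = 1414/4.972 = 284.4 m.

284 m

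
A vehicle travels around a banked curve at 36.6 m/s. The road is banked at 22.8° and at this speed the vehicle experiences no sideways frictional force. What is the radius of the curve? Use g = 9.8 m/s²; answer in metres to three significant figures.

Frictionless banking: tanθ = v²/(rg), so r = v²/(g tanθ).
r = (36.6)²/(9.8 × tan 22.8°) = 1340/(9.8 × 0.4204) = 1340/4.120 = 325.2 m.

325 m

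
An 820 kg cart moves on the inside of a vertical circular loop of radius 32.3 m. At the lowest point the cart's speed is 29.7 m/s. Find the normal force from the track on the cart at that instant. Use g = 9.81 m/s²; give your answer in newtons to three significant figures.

30400 N

At the lowest point, N points up (toward the centre) and the weight mg points down (away from the centre), so the net inward force is N − mg = mv²/r.
N = m(v²/r + g) = 820 × ((29.7)²/32.3 + 9.81) = 820 × (27.31 + 9.81) = 820 × 37.12 = 30440 N.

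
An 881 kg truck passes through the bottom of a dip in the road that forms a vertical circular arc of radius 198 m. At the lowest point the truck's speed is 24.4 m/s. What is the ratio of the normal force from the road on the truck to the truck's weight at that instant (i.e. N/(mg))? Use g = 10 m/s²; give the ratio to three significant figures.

At the bottom, N − mg = mv²/r, so N = m(v²/r + g) and N/(mg) = v²/(rg) + 1 = (24.4)²/(198 × 10.0) + 1 = 0.3007 + 1 = 1.301.

1.30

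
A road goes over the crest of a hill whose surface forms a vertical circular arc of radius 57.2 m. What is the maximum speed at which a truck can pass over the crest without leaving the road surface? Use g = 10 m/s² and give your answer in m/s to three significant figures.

At the crest the centre of the circle is below the truck, so the net downward (centripetal) force is mg − N = mv²/r.
The truck leaves the road when N → 0, giving v_max = √(g r) = √(10.0 × 57.2) = 23.92 m/s.

23.9 m/s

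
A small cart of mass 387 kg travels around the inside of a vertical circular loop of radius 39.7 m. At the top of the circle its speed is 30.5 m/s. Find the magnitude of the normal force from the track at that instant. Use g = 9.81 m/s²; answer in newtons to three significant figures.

At the top, both N and the weight mg point inward (toward the centre), so N + mg = mv²/r.
N = m(v²/r − g) = 387 × ((30.5)²/39.7 − 9.81) = 387 × (23.43 − 9.81) = 387 × 13.62 = 5272 N.

5270 N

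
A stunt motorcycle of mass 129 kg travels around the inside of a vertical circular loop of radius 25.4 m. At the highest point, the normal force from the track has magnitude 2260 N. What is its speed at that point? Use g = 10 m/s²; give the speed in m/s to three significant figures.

26.4 m/s

At the top, N + mg = mv²/r, so v = √(r(N/m + g)) = √(25.4 × (2260/129 + 10.0)) = √(25.4 × 27.52) = √699.0 = 26.44 m/s.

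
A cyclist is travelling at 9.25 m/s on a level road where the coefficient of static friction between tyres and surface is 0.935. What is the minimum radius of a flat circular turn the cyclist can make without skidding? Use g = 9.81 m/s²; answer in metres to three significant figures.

9.33 m

At the limit, μ_s m g = m v²/r, so r_min = v²/(μ_s g) = (9.25)²/(0.935 × 9.81) = 85.56/9.172 = 9.328 m.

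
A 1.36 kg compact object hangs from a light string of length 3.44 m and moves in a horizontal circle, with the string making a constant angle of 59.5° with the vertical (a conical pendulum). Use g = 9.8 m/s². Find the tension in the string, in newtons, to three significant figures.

26.3 N

Vertically the bob has no acceleration, so T cosθ = mg.
T = mg/cosθ = 1.36 × 9.8 / cos 59.5° = 13.33/0.5075 = 26.26 N.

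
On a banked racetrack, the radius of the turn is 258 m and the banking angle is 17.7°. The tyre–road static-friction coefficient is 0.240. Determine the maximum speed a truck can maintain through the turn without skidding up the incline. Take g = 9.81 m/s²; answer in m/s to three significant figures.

At the maximum speed, friction acts down the slope at its limiting value f = μN. Radially (horizontal, toward centre): N sinθ + μN cosθ = mv²/r. Vertically: N cosθ − μN sinθ = mg.
Dividing: v² = r g (sinθ + μcosθ)/(cosθ − μsinθ).
sinθ + μcosθ = 0.3040 + 0.240×0.9527 = 0.5327; cosθ − μsinθ = 0.9527 − 0.240×0.3040 = 0.8797.
v² = 258 × 9.81 × 0.5327/0.8797 = 1533 m²/s², so v = 39.15 m/s.

39.1 m/s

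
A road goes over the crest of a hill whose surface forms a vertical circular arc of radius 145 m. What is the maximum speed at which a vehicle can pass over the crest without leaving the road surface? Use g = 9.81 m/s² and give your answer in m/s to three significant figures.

37.7 m/s

At the crest the centre of the circle is below the vehicle, so the net downward (centripetal) force is mg − N = mv²/r.
The vehicle leaves the road when N → 0, giving v_max = √(g r) = √(9.81 × 145) = 37.72 m/s.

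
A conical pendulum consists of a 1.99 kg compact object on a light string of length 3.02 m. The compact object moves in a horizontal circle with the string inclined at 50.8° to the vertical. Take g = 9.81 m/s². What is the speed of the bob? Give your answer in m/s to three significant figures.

The radius of the circle is r = L sinθ = 3.02 × sin 50.8° = 2.340 m.
Horizontally T sinθ = mv²/r and vertically T cosθ = mg, so tanθ = v²/(rg).
v = √(r g tanθ) = √(2.340 × 9.81 × 1.226) = √28.15 = 5.306 m/s.

5.31 m/s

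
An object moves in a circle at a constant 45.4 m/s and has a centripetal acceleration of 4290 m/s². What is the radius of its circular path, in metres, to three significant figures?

0.480 m

a_c = v²/r ⇒ r = v²/a_c = (45.4)²/4290 = 2061/4290 = 0.4805 m.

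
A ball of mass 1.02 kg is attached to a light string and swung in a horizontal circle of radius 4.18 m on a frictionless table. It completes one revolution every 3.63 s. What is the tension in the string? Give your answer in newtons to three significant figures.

v = 2πr/T = 2π × 4.18/3.63 = 7.235 m/s.
The tension is the only horizontal force, so it supplies the full centripetal force: T = m v²/r = 1.02 × (7.235)²/4.18 = 1.02 × 52.35/4.18 = 12.77 N.

12.8 N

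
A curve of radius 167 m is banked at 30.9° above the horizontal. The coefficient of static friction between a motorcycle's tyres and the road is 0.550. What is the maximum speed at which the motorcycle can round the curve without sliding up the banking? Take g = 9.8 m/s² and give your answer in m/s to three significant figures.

52.9 m/s

At the maximum speed, friction acts down the slope at its limiting value f = μN. Radially (horizontal, toward centre): N sinθ + μN cosθ = mv²/r. Vertically: N cosθ − μN sinθ = mg.
Dividing: v² = r g (sinθ + μcosθ)/(cosθ − μsinθ).
sinθ + μcosθ = 0.5135 + 0.550×0.8581 = 0.9855; cosθ − μsinθ = 0.8581 − 0.550×0.5135 = 0.5756.
v² = 167 × 9.8 × 0.9855/0.5756 = 2802 m²/s², so v = 52.93 m/s.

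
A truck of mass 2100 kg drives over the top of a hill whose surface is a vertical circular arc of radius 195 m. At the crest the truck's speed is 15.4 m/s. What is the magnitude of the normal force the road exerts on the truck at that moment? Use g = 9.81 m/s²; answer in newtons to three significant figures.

At the crest the centripetal acceleration points downward (toward the centre of the arc), so mg − N = mv²/r.
N = m(g − v²/r) = 2100 × (9.81 − (15.4)²/195) = 2100 × (9.81 − 1.216) = 2100 × 8.594 = 18050 N.

18000 N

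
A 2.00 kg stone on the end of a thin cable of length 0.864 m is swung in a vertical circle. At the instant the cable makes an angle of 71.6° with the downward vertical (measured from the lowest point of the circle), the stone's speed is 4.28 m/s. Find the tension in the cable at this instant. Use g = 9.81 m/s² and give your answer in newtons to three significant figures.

Take the radial direction toward the centre of the circle as positive. The component of the weight along the string toward the centre is −mg cos φ (φ measured from the bottom), so Newton's second law along the string gives T − mg cos φ = m v²/r.
cos 71.6° = 0.3156, so T = m(v²/r + g cos φ) = 2.00 × ((4.28)²/0.864 + 9.81 × 0.3156) = 2.00 × (21.20 + (3.097)) = 2.00 × 24.30 = 48.60 N.

48.6 N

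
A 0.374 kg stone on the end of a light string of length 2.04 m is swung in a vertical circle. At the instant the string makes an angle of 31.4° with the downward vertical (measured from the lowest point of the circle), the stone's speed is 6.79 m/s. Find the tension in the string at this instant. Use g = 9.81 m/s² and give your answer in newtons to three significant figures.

11.6 N

Take the radial direction toward the centre of the circle as positive. The component of the weight along the string toward the centre is −mg cos φ (φ measured from the bottom), so Newton's second law along the string gives T − mg cos φ = m v²/r.
cos 31.4° = 0.8536, so T = m(v²/r + g cos φ) = 0.374 × ((6.79)²/2.04 + 9.81 × 0.8536) = 0.374 × (22.60 + (8.373)) = 0.374 × 30.97 = 11.58 N.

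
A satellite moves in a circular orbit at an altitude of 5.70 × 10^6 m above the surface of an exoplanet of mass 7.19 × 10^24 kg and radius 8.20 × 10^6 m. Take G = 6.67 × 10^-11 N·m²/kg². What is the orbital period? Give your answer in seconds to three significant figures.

r = R + h = 8.20 × 10^6 + 5.70 × 10^6 = 1.390 × 10^7 m. Gravity provides the centripetal force: G M m / r² = m v² / r ⇒ v = √(GM/r) = 5874 m/s.
T = 2πr/v = 2π × 1.390 × 10^7 / 5874 = 14870 s.

14900 s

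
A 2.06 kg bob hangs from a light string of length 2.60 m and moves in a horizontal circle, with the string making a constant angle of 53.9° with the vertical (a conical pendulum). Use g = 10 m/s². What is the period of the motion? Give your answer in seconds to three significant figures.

r = L sinθ = 2.101 m. From T sinθ = mω²r and T cosθ = mg: tanθ = ω²r/g, so ω² = g tanθ / r = g/(L cosθ).
ω = √(g/(L cosθ)) = √(10.0/(2.60 × 0.5892)) = √6.528 = 2.555 rad/s.
Period = 2π/ω = 2.459 s.

2.46 s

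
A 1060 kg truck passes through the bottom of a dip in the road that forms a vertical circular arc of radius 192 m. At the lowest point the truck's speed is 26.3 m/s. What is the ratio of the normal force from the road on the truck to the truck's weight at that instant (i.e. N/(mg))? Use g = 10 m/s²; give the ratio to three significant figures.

At the bottom, N − mg = mv²/r, so N = m(v²/r + g) and N/(mg) = v²/(rg) + 1 = (26.3)²/(192 × 10.0) + 1 = 0.3603 + 1 = 1.360.

1.36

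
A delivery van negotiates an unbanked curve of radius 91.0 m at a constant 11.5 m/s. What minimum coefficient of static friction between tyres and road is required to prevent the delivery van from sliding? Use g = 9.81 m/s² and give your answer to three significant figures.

0.148

Friction provides the centripetal force: μ_s m g = m v²/r, so μ_s = v²/(g r) = (11.50)²/(9.81 × 91.0) = 132.2/892.7 = 0.1481.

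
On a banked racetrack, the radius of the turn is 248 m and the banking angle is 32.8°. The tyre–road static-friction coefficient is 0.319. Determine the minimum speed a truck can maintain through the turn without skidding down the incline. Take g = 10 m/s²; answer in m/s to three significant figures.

At the minimum speed, friction acts up the slope at its limiting value f = μN. Radially (horizontal, toward centre): N sinθ − μN cosθ = mv²/r. Vertically: N cosθ + μN sinθ = mg.
Dividing: v² = r g (sinθ − μcosθ)/(cosθ + μsinθ).
sinθ − μcosθ = 0.5417 − 0.319×0.8406 = 0.2736; cosθ + μsinθ = 0.8406 + 0.319×0.5417 = 1.013.
v² = 248 × 10.0 × 0.2736/1.013 = 669.5 m²/s², so v = 25.87 m/s.

25.9 m/s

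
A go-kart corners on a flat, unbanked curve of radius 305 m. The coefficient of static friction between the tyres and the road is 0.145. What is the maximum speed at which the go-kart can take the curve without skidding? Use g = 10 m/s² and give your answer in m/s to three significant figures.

21.0 m/s

The only inward force on a level bend is static friction, so at the limit f_s = μ_s N = μ_s m g = m v²/r.
Mass cancels: v_max = √(μ_s g r) = √(0.145 × 10.0 × 305) = √442.2 = 21.03 m/s.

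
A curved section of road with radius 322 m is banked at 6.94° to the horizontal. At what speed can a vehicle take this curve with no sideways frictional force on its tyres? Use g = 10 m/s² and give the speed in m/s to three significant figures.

19.8 m/s

On a frictionless banked curve, N sinθ = mv²/r and N cosθ = mg, so tanθ = v²/(rg).
v = √(r g tanθ) = √(322 × 10.0 × tan 6.94°) = √(322 × 10.0 × 0.1217) = √391.9 = 19.80 m/s.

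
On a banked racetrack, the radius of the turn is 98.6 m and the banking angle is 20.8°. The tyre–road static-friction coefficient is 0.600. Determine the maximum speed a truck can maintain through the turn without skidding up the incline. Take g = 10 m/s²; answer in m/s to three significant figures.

At the maximum speed, friction acts down the slope at its limiting value f = μN. Radially (horizontal, toward centre): N sinθ + μN cosθ = mv²/r. Vertically: N cosθ − μN sinθ = mg.
Dividing: v² = r g (sinθ + μcosθ)/(cosθ − μsinθ).
sinθ + μcosθ = 0.3551 + 0.600×0.9348 = 0.9160; cosθ − μsinθ = 0.9348 − 0.600×0.3551 = 0.7218.
v² = 98.6 × 10.0 × 0.9160/0.7218 = 1251 m²/s², so v = 35.37 m/s.

35.4 m/s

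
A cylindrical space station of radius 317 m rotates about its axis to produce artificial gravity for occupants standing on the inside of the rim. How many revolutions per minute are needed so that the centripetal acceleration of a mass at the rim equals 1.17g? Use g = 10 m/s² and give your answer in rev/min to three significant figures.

1.83 rev/min

Require ω²r = 1.17g, so ω = √(1.17 × 10.0/317) = 0.1921 rad/s.
In rev/min: ω × 60/(2π) = 0.1921 × 60/(2π) = 1.835 rev/min.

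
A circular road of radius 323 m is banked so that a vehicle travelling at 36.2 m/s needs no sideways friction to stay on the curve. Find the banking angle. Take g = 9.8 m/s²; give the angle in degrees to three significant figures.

For a frictionless banked turn: horizontally N sinθ = mv²/r and vertically N cosθ = mg.
Dividing: tanθ = v²/(r g) = (36.2)²/(323 × 9.8) = 1310/3165 = 0.4140.
θ = arctan(0.4140) = 22.49°.

22.5°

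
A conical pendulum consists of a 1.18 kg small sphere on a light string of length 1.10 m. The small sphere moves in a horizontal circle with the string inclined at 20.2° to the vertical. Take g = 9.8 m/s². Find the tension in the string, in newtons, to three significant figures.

Vertically the bob has no acceleration, so T cosθ = mg.
T = mg/cosθ = 1.18 × 9.8 / cos 20.2° = 11.56/0.9385 = 12.32 N.

12.3 N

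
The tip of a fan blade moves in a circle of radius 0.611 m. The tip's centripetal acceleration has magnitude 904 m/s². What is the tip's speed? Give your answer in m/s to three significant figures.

a_c = v²/r ⇒ v = √(a_c · r) = √(904 × 0.611) = √552.3 = 23.50 m/s.

23.5 m/s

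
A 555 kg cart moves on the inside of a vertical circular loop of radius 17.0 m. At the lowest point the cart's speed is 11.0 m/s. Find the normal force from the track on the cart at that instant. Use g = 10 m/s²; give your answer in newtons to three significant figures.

9500 N

At the lowest point, N points up (toward the centre) and the weight mg points down (away from the centre), so the net inward force is N − mg = mv²/r.
N = m(v²/r + g) = 555 × ((11.0)²/17.0 + 10.0) = 555 × (7.118 + 10.0) = 555 × 17.12 = 9500 N.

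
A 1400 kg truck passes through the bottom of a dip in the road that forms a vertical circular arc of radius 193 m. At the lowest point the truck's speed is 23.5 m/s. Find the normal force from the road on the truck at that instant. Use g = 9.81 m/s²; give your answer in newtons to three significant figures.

At the lowest point, N points up (toward the centre) and the weight mg points down (away from the centre), so the net inward force is N − mg = mv²/r.
N = m(v²/r + g) = 1400 × ((23.5)²/193 + 9.81) = 1400 × (2.861 + 9.81) = 1400 × 12.67 = 17740 N.

17700 N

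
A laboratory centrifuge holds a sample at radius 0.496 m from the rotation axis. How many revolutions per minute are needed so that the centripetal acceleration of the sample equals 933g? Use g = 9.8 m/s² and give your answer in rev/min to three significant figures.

Require ω²r = 933g, so ω = √(933 × 9.8/0.496) = 135.8 rad/s.
In rev/min: ω × 60/(2π) = 135.8 × 60/(2π) = 1297 rev/min.

1300 rev/min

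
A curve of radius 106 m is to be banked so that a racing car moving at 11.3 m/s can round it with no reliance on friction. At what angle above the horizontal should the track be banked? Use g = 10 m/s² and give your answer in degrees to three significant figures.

With no friction, the horizontal component of the normal force provides the centripetal force: N sinθ = mv²/r, while N cosθ = mg vertically.
Dividing: tanθ = v²/(r g) = (11.3)²/(106 × 10.0) = 127.7/1060 = 0.1205.
θ = arctan(0.1205) = 6.869°.

6.87°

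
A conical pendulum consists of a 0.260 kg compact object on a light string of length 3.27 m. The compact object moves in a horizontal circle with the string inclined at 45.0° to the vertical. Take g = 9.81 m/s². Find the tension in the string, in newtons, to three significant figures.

Vertically the bob has no acceleration, so T cosθ = mg.
T = mg/cosθ = 0.260 × 9.81 / cos 45.0° = 2.551/0.7071 = 3.607 N.

3.61 N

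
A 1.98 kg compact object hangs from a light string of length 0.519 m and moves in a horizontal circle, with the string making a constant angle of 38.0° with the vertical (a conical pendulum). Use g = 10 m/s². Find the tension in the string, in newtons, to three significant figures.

25.1 N

Vertically the bob has no acceleration, so T cosθ = mg.
T = mg/cosθ = 1.98 × 10.0 / cos 38.0° = 19.80/0.7880 = 25.13 N.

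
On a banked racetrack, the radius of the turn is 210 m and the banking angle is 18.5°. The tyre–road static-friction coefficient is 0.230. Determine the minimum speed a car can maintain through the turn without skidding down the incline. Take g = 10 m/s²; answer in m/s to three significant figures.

At the minimum speed, friction acts up the slope at its limiting value f = μN. Radially (horizontal, toward centre): N sinθ − μN cosθ = mv²/r. Vertically: N cosθ + μN sinθ = mg.
Dividing: v² = r g (sinθ − μcosθ)/(cosθ + μsinθ).
sinθ − μcosθ = 0.3173 − 0.230×0.9483 = 0.09919; cosθ + μsinθ = 0.9483 + 0.230×0.3173 = 1.021.
v² = 210 × 10.0 × 0.09919/1.021 = 204.0 m²/s², so v = 14.28 m/s.

14.3 m/s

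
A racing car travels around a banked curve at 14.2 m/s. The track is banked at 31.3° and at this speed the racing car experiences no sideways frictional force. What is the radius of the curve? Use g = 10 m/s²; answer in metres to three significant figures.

Frictionless banking: tanθ = v²/(rg), so r = v²/(g tanθ).
r = (14.2)²/(10.0 × tan 31.3°) = 201.6/(10.0 × 0.6080) = 201.6/6.080 = 33.16 m.

33.2 m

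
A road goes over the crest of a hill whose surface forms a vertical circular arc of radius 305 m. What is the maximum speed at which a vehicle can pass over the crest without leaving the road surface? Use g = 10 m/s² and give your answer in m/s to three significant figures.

55.2 m/s

At the crest the centre of the circle is below the vehicle, so the net downward (centripetal) force is mg − N = mv²/r.
The vehicle leaves the road when N → 0, giving v_max = √(g r) = √(10.0 × 305) = 55.23 m/s.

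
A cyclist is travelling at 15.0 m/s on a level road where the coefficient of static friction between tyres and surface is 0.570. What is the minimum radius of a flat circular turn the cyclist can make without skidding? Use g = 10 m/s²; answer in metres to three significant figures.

At the limit, μ_s m g = m v²/r, so r_min = v²/(μ_s g) = (15.0)²/(0.570 × 10.0) = 225.0/5.700 = 39.47 m.

39.5 m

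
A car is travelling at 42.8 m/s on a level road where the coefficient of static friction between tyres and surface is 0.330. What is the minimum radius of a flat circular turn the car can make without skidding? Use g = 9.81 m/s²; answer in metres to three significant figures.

566 m

At the limit, μ_s m g = m v²/r, so r_min = v²/(μ_s g) = (42.8)²/(0.330 × 9.81) = 1832/3.237 = 565.9 m.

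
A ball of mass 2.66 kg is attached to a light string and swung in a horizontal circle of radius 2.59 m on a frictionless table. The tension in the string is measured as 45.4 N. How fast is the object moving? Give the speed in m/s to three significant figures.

T = m v²/r ⇒ v = √(T r / m) = √(45.4 × 2.59 / 2.66) = √44.21 = 6.649 m/s.

6.65 m/s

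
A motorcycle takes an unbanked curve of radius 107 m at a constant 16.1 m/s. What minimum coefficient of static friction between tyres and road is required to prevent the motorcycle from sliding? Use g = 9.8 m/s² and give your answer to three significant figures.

Friction provides the centripetal force: μ_s m g = m v²/r, so μ_s = v²/(g r) = (16.10)²/(9.8 × 107) = 259.2/1049 = 0.2472.

0.247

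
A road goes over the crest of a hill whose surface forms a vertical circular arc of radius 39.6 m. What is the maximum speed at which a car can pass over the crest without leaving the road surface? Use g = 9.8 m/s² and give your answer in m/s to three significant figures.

At the crest the centre of the circle is below the car, so the net downward (centripetal) force is mg − N = mv²/r.
The car leaves the road when N → 0, giving v_max = √(g r) = √(9.8 × 39.6) = 19.70 m/s.

19.7 m/s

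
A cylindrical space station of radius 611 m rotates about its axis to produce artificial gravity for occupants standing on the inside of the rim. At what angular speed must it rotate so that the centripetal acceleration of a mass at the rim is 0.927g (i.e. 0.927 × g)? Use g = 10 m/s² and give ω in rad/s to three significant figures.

Centripetal acceleration a_c = ω²r. Setting ω²r = 0.927g:
ω = √(0.927g / r) = √(0.927 × 10.0 / 611) = √0.01517 = 0.1232 rad/s.

0.123 rad/s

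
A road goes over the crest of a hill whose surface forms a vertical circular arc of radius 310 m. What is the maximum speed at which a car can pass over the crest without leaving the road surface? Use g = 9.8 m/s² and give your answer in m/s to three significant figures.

At the crest the centre of the circle is below the car, so the net downward (centripetal) force is mg − N = mv²/r.
The car leaves the road when N → 0, giving v_max = √(g r) = √(9.8 × 310) = 55.12 m/s.

55.1 m/s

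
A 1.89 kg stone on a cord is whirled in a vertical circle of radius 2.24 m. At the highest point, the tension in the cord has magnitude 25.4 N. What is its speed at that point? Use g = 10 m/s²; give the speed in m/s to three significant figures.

7.25 m/s

At the top, T + mg = mv²/r, so v = √(r(T/m + g)) = √(2.24 × (25.4/1.89 + 10.0)) = √(2.24 × 23.44) = √52.50 = 7.246 m/s.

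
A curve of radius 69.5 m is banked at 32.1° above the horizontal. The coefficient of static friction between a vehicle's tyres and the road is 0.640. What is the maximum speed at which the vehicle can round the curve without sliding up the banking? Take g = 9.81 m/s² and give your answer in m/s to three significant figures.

At the maximum speed, friction acts down the slope at its limiting value f = μN. Radially (horizontal, toward centre): N sinθ + μN cosθ = mv²/r. Vertically: N cosθ − μN sinθ = mg.
Dividing: v² = r g (sinθ + μcosθ)/(cosθ − μsinθ).
sinθ + μcosθ = 0.5314 + 0.640×0.8471 = 1.074; cosθ − μsinθ = 0.8471 − 0.640×0.5314 = 0.5070.
v² = 69.5 × 9.81 × 1.074/0.5070 = 1444 m²/s², so v = 37.99 m/s.

38.0 m/s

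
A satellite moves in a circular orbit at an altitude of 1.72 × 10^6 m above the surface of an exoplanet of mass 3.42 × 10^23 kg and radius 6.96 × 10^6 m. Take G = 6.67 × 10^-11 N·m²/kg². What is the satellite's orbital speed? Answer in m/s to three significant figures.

Orbital radius r = R + h = 6.96 × 10^6 + 1.72 × 10^6 = 8.680 × 10^6 m.
Gravity supplies the centripetal force: G M m / r² = m v² / r, so v = √(GM/r).
v = √(6.67 × 10^-11 × 3.42 × 10^23 / 8.680 × 10^6) = √(2.628 × 10^6) = 1621 m/s.

1620 m/s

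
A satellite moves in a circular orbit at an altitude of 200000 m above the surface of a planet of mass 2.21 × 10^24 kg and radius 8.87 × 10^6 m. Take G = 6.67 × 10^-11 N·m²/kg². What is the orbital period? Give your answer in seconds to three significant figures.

14100 s

r = R + h = 8.87 × 10^6 + 200000 = 9.070 × 10^6 m. Gravity provides the centripetal force: G M m / r² = m v² / r ⇒ v = √(GM/r) = 4031 m/s.
T = 2πr/v = 2π × 9.070 × 10^6 / 4031 = 14140 s.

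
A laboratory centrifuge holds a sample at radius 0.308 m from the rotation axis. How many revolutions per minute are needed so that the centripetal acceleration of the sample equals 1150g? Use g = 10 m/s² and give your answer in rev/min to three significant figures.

1850 rev/min

Require ω²r = 1150g, so ω = √(1150 × 10.0/0.308) = 193.2 rad/s.
In rev/min: ω × 60/(2π) = 193.2 × 60/(2π) = 1845 rev/min.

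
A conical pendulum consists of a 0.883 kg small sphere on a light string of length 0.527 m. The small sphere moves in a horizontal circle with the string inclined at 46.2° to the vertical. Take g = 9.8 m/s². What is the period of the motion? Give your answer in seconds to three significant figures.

1.21 s

r = L sinθ = 0.3804 m. From T sinθ = mω²r and T cosθ = mg: tanθ = ω²r/g, so ω² = g tanθ / r = g/(L cosθ).
ω = √(g/(L cosθ)) = √(9.8/(0.527 × 0.6921)) = √26.87 = 5.183 rad/s.
Period = 2π/ω = 1.212 s.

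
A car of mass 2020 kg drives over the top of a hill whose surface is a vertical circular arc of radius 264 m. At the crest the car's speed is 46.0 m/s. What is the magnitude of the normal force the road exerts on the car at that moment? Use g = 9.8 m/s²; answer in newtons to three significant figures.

At the crest the centripetal acceleration points downward (toward the centre of the arc), so mg − N = mv²/r.
N = m(g − v²/r) = 2020 × (9.8 − (46.0)²/264) = 2020 × (9.8 − 8.015) = 2020 × 1.785 = 3605 N.

3610 N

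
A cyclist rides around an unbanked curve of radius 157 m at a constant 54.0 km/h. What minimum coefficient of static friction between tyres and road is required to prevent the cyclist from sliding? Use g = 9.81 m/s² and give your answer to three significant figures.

0.146

v = 54.0/3.6 = 15.00 m/s.
Friction provides the centripetal force: μ_s m g = m v²/r, so μ_s = v²/(g r) = (15.00)²/(9.81 × 157) = 225.0/1540 = 0.1461.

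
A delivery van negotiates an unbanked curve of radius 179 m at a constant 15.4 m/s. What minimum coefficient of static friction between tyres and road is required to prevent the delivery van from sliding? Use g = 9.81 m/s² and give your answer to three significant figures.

Friction provides the centripetal force: μ_s m g = m v²/r, so μ_s = v²/(g r) = (15.40)²/(9.81 × 179) = 237.2/1756 = 0.1351.

0.135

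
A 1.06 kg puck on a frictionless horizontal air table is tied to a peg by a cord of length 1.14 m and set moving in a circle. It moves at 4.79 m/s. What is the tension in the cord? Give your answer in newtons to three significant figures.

The tension is the only horizontal force, so it supplies the full centripetal force: T = m v²/r = 1.06 × (4.790)²/1.14 = 1.06 × 22.94/1.14 = 21.33 N.

21.3 N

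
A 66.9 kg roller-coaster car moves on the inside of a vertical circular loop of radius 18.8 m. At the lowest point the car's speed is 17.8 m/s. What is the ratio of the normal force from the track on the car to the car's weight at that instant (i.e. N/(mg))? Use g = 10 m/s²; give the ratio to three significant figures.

At the bottom, N − mg = mv²/r, so N = m(v²/r + g) and N/(mg) = v²/(rg) + 1 = (17.8)²/(18.8 × 10.0) + 1 = 1.685 + 1 = 2.685.

2.69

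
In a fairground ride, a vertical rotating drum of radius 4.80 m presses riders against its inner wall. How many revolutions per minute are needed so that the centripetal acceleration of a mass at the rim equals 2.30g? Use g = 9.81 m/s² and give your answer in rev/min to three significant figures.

Require ω²r = 2.30g, so ω = √(2.30 × 9.81/4.80) = 2.168 rad/s.
In rev/min: ω × 60/(2π) = 2.168 × 60/(2π) = 20.70 rev/min.

20.7 rev/min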